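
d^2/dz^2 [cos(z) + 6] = -cos(z)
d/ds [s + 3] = 1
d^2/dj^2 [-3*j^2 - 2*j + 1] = -6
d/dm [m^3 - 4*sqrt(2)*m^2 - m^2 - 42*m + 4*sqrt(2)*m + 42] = 3*m^2 - 8*sqrt(2)*m - 2*m - 42 + 4*sqrt(2)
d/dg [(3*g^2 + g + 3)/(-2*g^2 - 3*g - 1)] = (-7*g^2 + 6*g + 8)/(4*g^4 + 12*g^3 + 13*g^2 + 6*g + 1)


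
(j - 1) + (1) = j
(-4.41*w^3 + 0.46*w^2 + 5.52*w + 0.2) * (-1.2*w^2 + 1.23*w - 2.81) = 5.292*w^5 - 5.9763*w^4 + 6.3339*w^3 + 5.257*w^2 - 15.2652*w - 0.562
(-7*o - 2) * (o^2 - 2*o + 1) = -7*o^3 + 12*o^2 - 3*o - 2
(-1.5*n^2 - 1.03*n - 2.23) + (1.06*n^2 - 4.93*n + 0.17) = -0.44*n^2 - 5.96*n - 2.06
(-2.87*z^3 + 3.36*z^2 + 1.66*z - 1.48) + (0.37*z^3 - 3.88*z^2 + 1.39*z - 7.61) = -2.5*z^3 - 0.52*z^2 + 3.05*z - 9.09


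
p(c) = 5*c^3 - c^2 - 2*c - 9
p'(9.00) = 1195.00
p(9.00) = 3537.00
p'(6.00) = 526.00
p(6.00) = 1023.00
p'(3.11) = 136.86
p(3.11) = 125.51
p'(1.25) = 18.94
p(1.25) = -3.30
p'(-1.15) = 20.14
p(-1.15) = -15.63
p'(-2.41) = 89.94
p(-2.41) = -79.98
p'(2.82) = 111.65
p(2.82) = 89.54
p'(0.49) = 0.62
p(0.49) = -9.63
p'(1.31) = 21.12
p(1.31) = -2.10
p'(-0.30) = -0.05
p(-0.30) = -8.62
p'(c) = 15*c^2 - 2*c - 2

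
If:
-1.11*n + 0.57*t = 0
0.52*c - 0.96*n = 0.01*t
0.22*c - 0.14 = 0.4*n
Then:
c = 18.32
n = 9.73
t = 18.94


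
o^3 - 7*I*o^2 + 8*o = o*(o - 8*I)*(o + I)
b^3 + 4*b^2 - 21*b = b*(b - 3)*(b + 7)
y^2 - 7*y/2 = y*(y - 7/2)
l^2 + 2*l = l*(l + 2)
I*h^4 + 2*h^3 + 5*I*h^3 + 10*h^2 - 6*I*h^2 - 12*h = h*(h + 6)*(h - 2*I)*(I*h - I)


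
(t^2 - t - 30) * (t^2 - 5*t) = t^4 - 6*t^3 - 25*t^2 + 150*t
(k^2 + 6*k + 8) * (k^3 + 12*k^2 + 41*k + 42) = k^5 + 18*k^4 + 121*k^3 + 384*k^2 + 580*k + 336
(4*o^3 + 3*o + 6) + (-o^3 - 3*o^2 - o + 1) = 3*o^3 - 3*o^2 + 2*o + 7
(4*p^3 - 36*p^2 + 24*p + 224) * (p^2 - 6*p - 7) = 4*p^5 - 60*p^4 + 212*p^3 + 332*p^2 - 1512*p - 1568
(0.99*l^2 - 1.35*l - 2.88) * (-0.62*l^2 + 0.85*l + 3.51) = -0.6138*l^4 + 1.6785*l^3 + 4.113*l^2 - 7.1865*l - 10.1088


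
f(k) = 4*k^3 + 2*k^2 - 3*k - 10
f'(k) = 12*k^2 + 4*k - 3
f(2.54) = 60.83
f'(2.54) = 84.58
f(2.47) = 55.07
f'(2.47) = 80.09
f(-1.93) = -25.52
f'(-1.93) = 33.98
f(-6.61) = -1058.00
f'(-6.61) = 494.87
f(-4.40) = -298.82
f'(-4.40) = 211.72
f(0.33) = -10.63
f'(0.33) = -0.37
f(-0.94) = -8.74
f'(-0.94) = 3.84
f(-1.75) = -20.06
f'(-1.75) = 26.75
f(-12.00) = -6598.00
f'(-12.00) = 1677.00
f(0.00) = -10.00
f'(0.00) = -3.00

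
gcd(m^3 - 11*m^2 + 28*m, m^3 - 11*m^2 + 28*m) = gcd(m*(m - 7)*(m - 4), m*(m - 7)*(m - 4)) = m^3 - 11*m^2 + 28*m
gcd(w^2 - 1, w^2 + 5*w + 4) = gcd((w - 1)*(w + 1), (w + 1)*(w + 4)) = w + 1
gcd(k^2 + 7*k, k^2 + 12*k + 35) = k + 7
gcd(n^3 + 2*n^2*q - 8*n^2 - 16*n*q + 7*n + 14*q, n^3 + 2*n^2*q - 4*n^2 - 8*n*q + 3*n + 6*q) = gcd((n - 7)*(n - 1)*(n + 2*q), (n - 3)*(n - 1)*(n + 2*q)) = n^2 + 2*n*q - n - 2*q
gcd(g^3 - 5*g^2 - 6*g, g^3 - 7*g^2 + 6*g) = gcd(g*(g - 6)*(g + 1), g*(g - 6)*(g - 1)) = g^2 - 6*g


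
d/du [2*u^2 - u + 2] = 4*u - 1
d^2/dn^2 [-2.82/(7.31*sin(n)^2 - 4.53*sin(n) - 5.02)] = (-602.759208*sin(n)^4 + 280.146978*sin(n)^3 + 432.336738*sin(n)^2 - 496.165464*sin(n) + 322.704444)/(-7.31*sin(n)^2 + 4.53*sin(n) + 5.02)^3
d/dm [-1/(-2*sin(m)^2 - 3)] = -2*sin(2*m)/(cos(2*m) - 4)^2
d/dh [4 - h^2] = -2*h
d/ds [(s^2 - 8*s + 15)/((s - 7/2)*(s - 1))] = 2*(7*s^2 - 46*s + 79)/(4*s^4 - 36*s^3 + 109*s^2 - 126*s + 49)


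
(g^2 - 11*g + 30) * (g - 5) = g^3 - 16*g^2 + 85*g - 150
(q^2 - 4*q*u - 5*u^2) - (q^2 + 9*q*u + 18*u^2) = -13*q*u - 23*u^2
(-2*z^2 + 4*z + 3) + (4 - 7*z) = -2*z^2 - 3*z + 7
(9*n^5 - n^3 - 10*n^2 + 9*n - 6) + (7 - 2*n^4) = 9*n^5 - 2*n^4 - n^3 - 10*n^2 + 9*n + 1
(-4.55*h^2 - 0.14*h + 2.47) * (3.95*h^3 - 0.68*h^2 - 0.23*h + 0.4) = -17.9725*h^5 + 2.541*h^4 + 10.8982*h^3 - 3.4674*h^2 - 0.6241*h + 0.988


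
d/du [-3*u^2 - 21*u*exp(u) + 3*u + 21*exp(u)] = -21*u*exp(u) - 6*u + 3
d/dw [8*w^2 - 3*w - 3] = 16*w - 3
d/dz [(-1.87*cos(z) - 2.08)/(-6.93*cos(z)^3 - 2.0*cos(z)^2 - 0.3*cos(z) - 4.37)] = (25.9182*cos(z)^3 + 46.9832*cos(z)^2 + 8.32*cos(z) - 7.5479)*sin(z)/(48.0249*cos(z)^6 + 27.72*cos(z)^5 + 8.158*cos(z)^4 + 61.7682*cos(z)^3 + 17.57*cos(z)^2 + 2.622*cos(z) + 19.0969)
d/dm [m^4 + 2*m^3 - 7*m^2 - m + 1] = 4*m^3 + 6*m^2 - 14*m - 1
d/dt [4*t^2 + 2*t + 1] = 8*t + 2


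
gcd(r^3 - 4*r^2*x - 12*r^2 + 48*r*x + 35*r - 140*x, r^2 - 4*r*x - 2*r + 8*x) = -r + 4*x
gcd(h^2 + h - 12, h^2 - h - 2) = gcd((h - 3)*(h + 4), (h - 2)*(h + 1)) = 1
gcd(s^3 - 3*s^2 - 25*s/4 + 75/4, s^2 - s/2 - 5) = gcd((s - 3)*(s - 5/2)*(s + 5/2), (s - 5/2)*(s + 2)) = s - 5/2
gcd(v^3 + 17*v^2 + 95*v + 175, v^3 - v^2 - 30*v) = v + 5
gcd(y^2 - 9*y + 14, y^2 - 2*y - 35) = y - 7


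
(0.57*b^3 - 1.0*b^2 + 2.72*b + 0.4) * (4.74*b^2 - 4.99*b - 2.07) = 2.7018*b^5 - 7.5843*b^4 + 16.7029*b^3 - 9.6068*b^2 - 7.6264*b - 0.828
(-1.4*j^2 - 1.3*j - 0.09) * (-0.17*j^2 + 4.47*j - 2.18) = 0.238*j^4 - 6.037*j^3 - 2.7437*j^2 + 2.4317*j + 0.1962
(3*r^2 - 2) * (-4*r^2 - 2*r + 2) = -12*r^4 - 6*r^3 + 14*r^2 + 4*r - 4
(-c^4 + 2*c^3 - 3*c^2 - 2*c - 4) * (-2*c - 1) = 2*c^5 - 3*c^4 + 4*c^3 + 7*c^2 + 10*c + 4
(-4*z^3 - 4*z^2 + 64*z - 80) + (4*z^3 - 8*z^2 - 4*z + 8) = -12*z^2 + 60*z - 72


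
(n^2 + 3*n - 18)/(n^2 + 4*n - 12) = (n - 3)/(n - 2)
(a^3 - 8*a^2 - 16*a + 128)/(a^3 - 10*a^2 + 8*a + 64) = (a + 4)/(a + 2)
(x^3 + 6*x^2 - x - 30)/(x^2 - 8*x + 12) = (x^2 + 8*x + 15)/(x - 6)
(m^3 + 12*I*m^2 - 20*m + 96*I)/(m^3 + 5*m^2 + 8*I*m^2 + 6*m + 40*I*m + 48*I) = (m^2 + 4*I*m + 12)/(m^2 + 5*m + 6)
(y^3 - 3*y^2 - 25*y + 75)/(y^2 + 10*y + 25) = (y^2 - 8*y + 15)/(y + 5)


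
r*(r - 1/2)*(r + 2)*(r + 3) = r^4 + 9*r^3/2 + 7*r^2/2 - 3*r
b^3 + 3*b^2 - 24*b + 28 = (b - 2)^2*(b + 7)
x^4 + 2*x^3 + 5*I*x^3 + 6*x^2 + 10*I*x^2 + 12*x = x*(x + 2)*(x - I)*(x + 6*I)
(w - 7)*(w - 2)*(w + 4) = w^3 - 5*w^2 - 22*w + 56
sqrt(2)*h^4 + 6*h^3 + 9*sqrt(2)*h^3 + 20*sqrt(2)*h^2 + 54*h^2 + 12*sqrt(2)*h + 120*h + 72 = (h + 2)*(h + 6)*(h + 3*sqrt(2))*(sqrt(2)*h + sqrt(2))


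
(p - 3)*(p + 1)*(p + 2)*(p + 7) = p^4 + 7*p^3 - 7*p^2 - 55*p - 42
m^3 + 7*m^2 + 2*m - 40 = (m - 2)*(m + 4)*(m + 5)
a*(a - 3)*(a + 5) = a^3 + 2*a^2 - 15*a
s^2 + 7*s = s*(s + 7)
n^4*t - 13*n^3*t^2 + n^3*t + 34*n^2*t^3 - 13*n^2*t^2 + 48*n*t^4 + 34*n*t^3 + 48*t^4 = (n - 8*t)*(n - 6*t)*(n + t)*(n*t + t)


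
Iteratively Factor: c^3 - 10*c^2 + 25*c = (c)*(c^2 - 10*c + 25) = c*(c - 5)*(c - 5)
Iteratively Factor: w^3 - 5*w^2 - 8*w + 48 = (w - 4)*(w^2 - w - 12) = (w - 4)^2*(w + 3)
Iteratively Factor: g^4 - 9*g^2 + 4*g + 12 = (g + 3)*(g^3 - 3*g^2 + 4) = (g - 2)*(g + 3)*(g^2 - g - 2) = (g - 2)*(g + 1)*(g + 3)*(g - 2)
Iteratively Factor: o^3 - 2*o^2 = (o)*(o^2 - 2*o) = o^2*(o - 2)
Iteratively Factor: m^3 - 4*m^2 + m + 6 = (m - 2)*(m^2 - 2*m - 3) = (m - 3)*(m - 2)*(m + 1)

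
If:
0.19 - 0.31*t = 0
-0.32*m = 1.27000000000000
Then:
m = -3.97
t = 0.61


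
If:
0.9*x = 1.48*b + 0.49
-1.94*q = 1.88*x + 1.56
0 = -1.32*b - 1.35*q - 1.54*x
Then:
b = 0.56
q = -2.23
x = 1.47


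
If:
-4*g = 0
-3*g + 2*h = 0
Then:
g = 0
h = 0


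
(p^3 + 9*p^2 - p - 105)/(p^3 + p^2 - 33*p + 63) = (p + 5)/(p - 3)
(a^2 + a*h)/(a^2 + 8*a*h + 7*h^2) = a/(a + 7*h)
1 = 1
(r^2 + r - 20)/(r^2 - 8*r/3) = 3*(r^2 + r - 20)/(r*(3*r - 8))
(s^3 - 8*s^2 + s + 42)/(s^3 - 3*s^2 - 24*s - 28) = (s - 3)/(s + 2)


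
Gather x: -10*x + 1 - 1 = -10*x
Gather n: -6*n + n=-5*n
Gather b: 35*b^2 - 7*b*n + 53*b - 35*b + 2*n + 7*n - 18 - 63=35*b^2 + b*(18 - 7*n) + 9*n - 81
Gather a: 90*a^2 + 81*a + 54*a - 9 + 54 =90*a^2 + 135*a + 45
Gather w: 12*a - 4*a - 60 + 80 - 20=8*a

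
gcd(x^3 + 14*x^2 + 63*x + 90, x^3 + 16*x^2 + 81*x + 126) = x^2 + 9*x + 18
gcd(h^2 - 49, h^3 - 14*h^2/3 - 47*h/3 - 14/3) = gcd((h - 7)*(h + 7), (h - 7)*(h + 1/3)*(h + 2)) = h - 7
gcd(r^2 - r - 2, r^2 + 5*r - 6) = 1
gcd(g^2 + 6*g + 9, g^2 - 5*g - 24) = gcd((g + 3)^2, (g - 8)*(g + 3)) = g + 3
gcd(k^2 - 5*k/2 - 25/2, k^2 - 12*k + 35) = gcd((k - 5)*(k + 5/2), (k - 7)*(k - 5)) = k - 5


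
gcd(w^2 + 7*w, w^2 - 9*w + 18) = 1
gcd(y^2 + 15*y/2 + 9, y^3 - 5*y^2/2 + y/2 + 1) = 1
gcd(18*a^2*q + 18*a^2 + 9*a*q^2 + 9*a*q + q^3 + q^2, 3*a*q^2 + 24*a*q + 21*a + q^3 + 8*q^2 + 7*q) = 3*a*q + 3*a + q^2 + q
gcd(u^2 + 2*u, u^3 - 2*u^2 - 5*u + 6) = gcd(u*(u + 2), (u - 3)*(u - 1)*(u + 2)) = u + 2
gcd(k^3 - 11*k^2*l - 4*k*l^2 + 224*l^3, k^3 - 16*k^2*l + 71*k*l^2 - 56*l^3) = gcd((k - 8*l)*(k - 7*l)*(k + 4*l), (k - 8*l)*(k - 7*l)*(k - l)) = k^2 - 15*k*l + 56*l^2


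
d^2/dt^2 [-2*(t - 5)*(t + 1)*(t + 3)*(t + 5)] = -24*t^2 - 48*t + 88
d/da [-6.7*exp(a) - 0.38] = -6.7*exp(a)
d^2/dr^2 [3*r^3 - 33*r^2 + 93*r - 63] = 18*r - 66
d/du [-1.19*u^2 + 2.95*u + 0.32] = 2.95 - 2.38*u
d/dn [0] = 0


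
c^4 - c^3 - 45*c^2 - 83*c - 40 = (c - 8)*(c + 1)^2*(c + 5)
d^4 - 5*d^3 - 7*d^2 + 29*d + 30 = (d - 5)*(d - 3)*(d + 1)*(d + 2)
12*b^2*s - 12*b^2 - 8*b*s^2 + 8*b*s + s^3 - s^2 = (-6*b + s)*(-2*b + s)*(s - 1)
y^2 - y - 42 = (y - 7)*(y + 6)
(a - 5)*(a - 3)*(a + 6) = a^3 - 2*a^2 - 33*a + 90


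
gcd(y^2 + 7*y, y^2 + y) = y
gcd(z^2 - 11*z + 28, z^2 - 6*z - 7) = z - 7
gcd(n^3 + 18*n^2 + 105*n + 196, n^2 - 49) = n + 7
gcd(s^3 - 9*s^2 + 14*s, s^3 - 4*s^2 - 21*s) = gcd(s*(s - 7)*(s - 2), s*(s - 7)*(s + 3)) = s^2 - 7*s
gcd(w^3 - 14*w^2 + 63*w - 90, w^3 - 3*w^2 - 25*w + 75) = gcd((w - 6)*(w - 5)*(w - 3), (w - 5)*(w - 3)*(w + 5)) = w^2 - 8*w + 15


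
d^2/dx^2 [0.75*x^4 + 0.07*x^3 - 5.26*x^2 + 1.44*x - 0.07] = 9.0*x^2 + 0.42*x - 10.52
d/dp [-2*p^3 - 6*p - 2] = -6*p^2 - 6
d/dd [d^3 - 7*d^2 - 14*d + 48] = 3*d^2 - 14*d - 14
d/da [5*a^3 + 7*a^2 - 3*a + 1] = 15*a^2 + 14*a - 3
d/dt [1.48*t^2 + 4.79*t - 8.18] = 2.96*t + 4.79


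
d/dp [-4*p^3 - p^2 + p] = -12*p^2 - 2*p + 1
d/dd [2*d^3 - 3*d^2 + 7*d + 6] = 6*d^2 - 6*d + 7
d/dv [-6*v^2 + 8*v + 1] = 8 - 12*v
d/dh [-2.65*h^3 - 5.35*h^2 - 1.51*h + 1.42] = -7.95*h^2 - 10.7*h - 1.51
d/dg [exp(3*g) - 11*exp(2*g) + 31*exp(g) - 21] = (3*exp(2*g) - 22*exp(g) + 31)*exp(g)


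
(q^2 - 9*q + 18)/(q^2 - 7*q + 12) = (q - 6)/(q - 4)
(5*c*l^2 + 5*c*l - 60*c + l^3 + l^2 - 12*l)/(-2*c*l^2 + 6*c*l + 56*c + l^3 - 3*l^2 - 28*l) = (-5*c*l + 15*c - l^2 + 3*l)/(2*c*l - 14*c - l^2 + 7*l)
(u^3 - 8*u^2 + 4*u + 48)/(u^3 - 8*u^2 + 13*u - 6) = (u^2 - 2*u - 8)/(u^2 - 2*u + 1)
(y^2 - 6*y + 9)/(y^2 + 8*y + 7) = (y^2 - 6*y + 9)/(y^2 + 8*y + 7)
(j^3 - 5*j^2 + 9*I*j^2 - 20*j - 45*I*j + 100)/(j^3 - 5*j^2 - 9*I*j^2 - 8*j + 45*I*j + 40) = (j^2 + 9*I*j - 20)/(j^2 - 9*I*j - 8)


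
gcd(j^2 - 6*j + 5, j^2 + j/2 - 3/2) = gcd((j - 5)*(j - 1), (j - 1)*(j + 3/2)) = j - 1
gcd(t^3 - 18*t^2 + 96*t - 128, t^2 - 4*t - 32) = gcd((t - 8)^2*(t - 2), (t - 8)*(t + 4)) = t - 8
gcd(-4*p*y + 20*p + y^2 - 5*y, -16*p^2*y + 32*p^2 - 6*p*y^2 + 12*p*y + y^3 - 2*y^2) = 1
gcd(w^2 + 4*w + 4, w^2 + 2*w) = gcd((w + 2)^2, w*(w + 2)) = w + 2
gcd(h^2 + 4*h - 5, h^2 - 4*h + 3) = h - 1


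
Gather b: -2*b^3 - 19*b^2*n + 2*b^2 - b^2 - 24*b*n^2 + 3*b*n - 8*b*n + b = -2*b^3 + b^2*(1 - 19*n) + b*(-24*n^2 - 5*n + 1)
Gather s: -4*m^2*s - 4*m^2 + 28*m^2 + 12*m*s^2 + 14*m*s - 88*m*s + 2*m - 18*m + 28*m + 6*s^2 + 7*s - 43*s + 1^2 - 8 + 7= 24*m^2 + 12*m + s^2*(12*m + 6) + s*(-4*m^2 - 74*m - 36)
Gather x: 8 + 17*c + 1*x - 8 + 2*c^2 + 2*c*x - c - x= 2*c^2 + 2*c*x + 16*c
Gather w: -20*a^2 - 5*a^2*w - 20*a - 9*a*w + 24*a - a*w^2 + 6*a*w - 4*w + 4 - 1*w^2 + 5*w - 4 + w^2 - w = -20*a^2 - a*w^2 + 4*a + w*(-5*a^2 - 3*a)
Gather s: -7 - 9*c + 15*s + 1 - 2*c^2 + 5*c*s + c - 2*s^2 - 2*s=-2*c^2 - 8*c - 2*s^2 + s*(5*c + 13) - 6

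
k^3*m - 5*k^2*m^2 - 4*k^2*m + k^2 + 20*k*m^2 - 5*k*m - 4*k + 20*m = (k - 4)*(k - 5*m)*(k*m + 1)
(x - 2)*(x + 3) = x^2 + x - 6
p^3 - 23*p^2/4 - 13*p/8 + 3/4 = (p - 6)*(p - 1/4)*(p + 1/2)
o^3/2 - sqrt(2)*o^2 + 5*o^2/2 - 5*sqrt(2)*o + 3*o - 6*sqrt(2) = (o/2 + 1)*(o + 3)*(o - 2*sqrt(2))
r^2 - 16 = (r - 4)*(r + 4)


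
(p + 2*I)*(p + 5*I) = p^2 + 7*I*p - 10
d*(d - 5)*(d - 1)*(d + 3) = d^4 - 3*d^3 - 13*d^2 + 15*d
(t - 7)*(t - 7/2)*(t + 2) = t^3 - 17*t^2/2 + 7*t/2 + 49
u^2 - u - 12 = (u - 4)*(u + 3)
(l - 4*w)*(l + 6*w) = l^2 + 2*l*w - 24*w^2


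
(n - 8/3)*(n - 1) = n^2 - 11*n/3 + 8/3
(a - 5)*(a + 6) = a^2 + a - 30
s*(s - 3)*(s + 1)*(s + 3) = s^4 + s^3 - 9*s^2 - 9*s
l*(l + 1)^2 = l^3 + 2*l^2 + l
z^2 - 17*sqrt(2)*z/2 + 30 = (z - 6*sqrt(2))*(z - 5*sqrt(2)/2)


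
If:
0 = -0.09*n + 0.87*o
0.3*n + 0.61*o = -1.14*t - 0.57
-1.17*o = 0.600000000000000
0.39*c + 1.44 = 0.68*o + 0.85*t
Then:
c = -2.23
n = -4.96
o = -0.51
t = 1.08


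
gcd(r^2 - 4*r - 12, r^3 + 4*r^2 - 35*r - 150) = r - 6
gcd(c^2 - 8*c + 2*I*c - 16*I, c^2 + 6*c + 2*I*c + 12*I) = c + 2*I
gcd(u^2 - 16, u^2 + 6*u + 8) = u + 4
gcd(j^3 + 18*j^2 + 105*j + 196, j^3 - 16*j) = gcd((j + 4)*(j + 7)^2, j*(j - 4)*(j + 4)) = j + 4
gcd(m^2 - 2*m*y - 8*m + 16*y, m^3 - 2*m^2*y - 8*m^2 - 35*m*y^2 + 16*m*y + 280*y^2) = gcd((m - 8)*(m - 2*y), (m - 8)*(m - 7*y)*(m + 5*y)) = m - 8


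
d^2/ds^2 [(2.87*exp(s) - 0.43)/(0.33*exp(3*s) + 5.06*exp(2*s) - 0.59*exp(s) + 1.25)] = (1.250172*exp(6*s) + 13.955535*exp(5*s) + 67.8193340000001*exp(4*s) - 50.693027*exp(3*s) - 103.468959*exp(2*s) + 12.845942*exp(s) + 4.16725)*exp(s)/(0.035937*exp(9*s) + 1.653102*exp(8*s) + 25.154811*exp(7*s) + 124.051499*exp(6*s) - 32.450253*exp(5*s) + 99.837408*exp(4*s) - 21.049004*exp(3*s) + 25.024125*exp(2*s) - 2.765625*exp(s) + 1.953125)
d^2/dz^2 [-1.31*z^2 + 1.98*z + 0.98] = -2.62000000000000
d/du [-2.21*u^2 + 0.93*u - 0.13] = 0.93 - 4.42*u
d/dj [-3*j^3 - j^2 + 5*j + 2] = -9*j^2 - 2*j + 5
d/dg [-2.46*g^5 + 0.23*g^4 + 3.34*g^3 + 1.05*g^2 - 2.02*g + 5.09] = -12.3*g^4 + 0.92*g^3 + 10.02*g^2 + 2.1*g - 2.02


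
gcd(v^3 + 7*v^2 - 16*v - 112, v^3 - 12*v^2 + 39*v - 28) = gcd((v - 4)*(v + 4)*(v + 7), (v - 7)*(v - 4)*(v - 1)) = v - 4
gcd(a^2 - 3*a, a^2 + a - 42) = 1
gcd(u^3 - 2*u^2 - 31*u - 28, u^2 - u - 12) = 1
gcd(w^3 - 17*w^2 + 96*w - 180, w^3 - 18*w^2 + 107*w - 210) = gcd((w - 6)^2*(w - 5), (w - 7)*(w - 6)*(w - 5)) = w^2 - 11*w + 30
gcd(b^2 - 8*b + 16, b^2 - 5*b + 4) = b - 4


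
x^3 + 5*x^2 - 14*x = x*(x - 2)*(x + 7)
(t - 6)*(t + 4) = t^2 - 2*t - 24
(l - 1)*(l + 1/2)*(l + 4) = l^3 + 7*l^2/2 - 5*l/2 - 2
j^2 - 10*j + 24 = (j - 6)*(j - 4)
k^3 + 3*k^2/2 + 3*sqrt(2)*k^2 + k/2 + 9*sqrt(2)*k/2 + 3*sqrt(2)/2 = (k + 1/2)*(k + 1)*(k + 3*sqrt(2))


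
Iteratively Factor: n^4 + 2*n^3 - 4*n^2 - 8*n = (n)*(n^3 + 2*n^2 - 4*n - 8) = n*(n + 2)*(n^2 - 4) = n*(n - 2)*(n + 2)*(n + 2)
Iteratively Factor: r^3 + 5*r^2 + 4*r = (r)*(r^2 + 5*r + 4) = r*(r + 4)*(r + 1)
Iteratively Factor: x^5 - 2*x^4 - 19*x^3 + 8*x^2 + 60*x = (x + 3)*(x^4 - 5*x^3 - 4*x^2 + 20*x) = x*(x + 3)*(x^3 - 5*x^2 - 4*x + 20) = x*(x - 2)*(x + 3)*(x^2 - 3*x - 10) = x*(x - 5)*(x - 2)*(x + 3)*(x + 2)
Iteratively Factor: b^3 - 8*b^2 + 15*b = (b)*(b^2 - 8*b + 15) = b*(b - 5)*(b - 3)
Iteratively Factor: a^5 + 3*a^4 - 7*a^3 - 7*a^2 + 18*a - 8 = (a + 2)*(a^4 + a^3 - 9*a^2 + 11*a - 4) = (a + 2)*(a + 4)*(a^3 - 3*a^2 + 3*a - 1) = (a - 1)*(a + 2)*(a + 4)*(a^2 - 2*a + 1) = (a - 1)^2*(a + 2)*(a + 4)*(a - 1)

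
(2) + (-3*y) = 2 - 3*y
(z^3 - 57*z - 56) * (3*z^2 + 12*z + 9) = 3*z^5 + 12*z^4 - 162*z^3 - 852*z^2 - 1185*z - 504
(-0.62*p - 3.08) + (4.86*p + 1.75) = 4.24*p - 1.33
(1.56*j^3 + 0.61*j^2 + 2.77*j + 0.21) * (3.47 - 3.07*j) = -4.7892*j^4 + 3.5405*j^3 - 6.3872*j^2 + 8.9672*j + 0.7287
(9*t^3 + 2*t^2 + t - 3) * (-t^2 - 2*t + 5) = -9*t^5 - 20*t^4 + 40*t^3 + 11*t^2 + 11*t - 15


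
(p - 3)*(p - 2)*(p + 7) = p^3 + 2*p^2 - 29*p + 42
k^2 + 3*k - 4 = (k - 1)*(k + 4)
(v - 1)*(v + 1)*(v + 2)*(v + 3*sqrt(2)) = v^4 + 2*v^3 + 3*sqrt(2)*v^3 - v^2 + 6*sqrt(2)*v^2 - 3*sqrt(2)*v - 2*v - 6*sqrt(2)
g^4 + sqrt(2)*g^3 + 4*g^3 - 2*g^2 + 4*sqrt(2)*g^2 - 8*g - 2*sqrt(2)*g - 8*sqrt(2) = (g + 4)*(g - sqrt(2))*(g + sqrt(2))^2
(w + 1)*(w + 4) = w^2 + 5*w + 4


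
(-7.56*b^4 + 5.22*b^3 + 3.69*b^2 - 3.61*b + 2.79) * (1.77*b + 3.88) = -13.3812*b^5 - 20.0934*b^4 + 26.7849*b^3 + 7.9275*b^2 - 9.0685*b + 10.8252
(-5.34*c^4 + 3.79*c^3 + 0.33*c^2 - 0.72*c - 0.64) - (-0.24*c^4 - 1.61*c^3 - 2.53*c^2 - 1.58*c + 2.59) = -5.1*c^4 + 5.4*c^3 + 2.86*c^2 + 0.86*c - 3.23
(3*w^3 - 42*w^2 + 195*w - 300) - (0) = 3*w^3 - 42*w^2 + 195*w - 300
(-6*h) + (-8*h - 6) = -14*h - 6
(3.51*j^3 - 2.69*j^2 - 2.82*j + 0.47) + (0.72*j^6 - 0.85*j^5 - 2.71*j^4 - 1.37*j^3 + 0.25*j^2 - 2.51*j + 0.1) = 0.72*j^6 - 0.85*j^5 - 2.71*j^4 + 2.14*j^3 - 2.44*j^2 - 5.33*j + 0.57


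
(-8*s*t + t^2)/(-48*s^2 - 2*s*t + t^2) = t/(6*s + t)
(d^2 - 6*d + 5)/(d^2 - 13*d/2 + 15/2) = 2*(d - 1)/(2*d - 3)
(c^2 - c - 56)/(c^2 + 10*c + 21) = (c - 8)/(c + 3)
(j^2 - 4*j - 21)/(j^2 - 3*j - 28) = (j + 3)/(j + 4)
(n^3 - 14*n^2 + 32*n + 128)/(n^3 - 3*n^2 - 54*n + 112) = (n^2 - 6*n - 16)/(n^2 + 5*n - 14)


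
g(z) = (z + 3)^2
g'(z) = 2*z + 6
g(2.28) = 27.88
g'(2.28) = 10.56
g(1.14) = 17.14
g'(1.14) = 8.28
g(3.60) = 43.56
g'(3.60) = 13.20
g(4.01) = 49.14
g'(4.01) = 14.02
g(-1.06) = 3.76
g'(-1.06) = 3.88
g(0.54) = 12.53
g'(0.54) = 7.08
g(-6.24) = 10.50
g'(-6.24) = -6.48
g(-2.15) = 0.72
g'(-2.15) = 1.70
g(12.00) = 225.00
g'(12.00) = 30.00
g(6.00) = 81.00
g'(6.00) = 18.00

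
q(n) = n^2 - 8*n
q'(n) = 2*n - 8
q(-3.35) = 38.02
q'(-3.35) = -14.70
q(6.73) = -8.55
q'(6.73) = 5.46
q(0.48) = -3.61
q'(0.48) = -7.04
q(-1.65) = 15.92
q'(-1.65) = -11.30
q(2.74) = -14.41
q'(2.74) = -2.52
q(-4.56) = 57.27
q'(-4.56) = -17.12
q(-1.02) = 9.20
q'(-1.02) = -10.04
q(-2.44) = 25.47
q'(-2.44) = -12.88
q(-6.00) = 84.00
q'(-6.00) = -20.00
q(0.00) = 0.00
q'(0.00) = -8.00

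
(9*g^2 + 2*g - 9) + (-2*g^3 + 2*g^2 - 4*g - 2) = -2*g^3 + 11*g^2 - 2*g - 11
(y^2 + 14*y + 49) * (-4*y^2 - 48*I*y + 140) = -4*y^4 - 56*y^3 - 48*I*y^3 - 56*y^2 - 672*I*y^2 + 1960*y - 2352*I*y + 6860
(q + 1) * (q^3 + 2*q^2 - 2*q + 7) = q^4 + 3*q^3 + 5*q + 7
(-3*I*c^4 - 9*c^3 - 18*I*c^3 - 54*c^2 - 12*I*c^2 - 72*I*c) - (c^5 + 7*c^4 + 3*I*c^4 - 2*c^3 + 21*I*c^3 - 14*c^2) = -c^5 - 7*c^4 - 6*I*c^4 - 7*c^3 - 39*I*c^3 - 40*c^2 - 12*I*c^2 - 72*I*c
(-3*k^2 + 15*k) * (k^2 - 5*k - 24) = -3*k^4 + 30*k^3 - 3*k^2 - 360*k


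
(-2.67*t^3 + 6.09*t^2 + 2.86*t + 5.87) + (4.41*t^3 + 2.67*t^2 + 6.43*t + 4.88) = 1.74*t^3 + 8.76*t^2 + 9.29*t + 10.75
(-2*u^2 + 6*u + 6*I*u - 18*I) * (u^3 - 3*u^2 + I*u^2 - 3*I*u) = -2*u^5 + 12*u^4 + 4*I*u^4 - 24*u^3 - 24*I*u^3 + 36*u^2 + 36*I*u^2 - 54*u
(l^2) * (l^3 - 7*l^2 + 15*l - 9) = l^5 - 7*l^4 + 15*l^3 - 9*l^2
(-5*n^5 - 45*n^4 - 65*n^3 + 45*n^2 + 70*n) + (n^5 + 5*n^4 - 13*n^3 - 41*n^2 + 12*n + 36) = -4*n^5 - 40*n^4 - 78*n^3 + 4*n^2 + 82*n + 36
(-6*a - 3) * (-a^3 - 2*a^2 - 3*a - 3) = 6*a^4 + 15*a^3 + 24*a^2 + 27*a + 9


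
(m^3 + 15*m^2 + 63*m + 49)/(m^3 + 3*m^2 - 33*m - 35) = (m + 7)/(m - 5)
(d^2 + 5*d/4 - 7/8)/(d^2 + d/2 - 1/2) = (d + 7/4)/(d + 1)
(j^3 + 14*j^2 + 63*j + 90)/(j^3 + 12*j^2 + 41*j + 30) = (j + 3)/(j + 1)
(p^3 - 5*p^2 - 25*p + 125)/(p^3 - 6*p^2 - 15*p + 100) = (p + 5)/(p + 4)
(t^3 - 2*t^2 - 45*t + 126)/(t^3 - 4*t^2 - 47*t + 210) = (t - 3)/(t - 5)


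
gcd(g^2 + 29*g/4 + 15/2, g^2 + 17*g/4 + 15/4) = g + 5/4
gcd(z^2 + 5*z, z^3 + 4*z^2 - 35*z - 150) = z + 5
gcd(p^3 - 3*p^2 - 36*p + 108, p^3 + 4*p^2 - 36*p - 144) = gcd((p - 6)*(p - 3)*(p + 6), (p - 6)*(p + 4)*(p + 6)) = p^2 - 36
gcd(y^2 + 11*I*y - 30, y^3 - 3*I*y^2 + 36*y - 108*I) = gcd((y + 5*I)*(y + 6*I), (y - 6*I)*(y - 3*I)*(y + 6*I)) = y + 6*I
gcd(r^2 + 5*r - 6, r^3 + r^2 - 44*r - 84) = r + 6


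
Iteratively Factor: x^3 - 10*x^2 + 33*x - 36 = (x - 4)*(x^2 - 6*x + 9) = (x - 4)*(x - 3)*(x - 3)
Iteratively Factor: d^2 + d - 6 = (d - 2)*(d + 3)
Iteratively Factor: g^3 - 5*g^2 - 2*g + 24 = (g - 3)*(g^2 - 2*g - 8) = (g - 4)*(g - 3)*(g + 2)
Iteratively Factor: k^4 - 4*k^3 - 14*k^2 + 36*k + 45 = (k - 5)*(k^3 + k^2 - 9*k - 9) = (k - 5)*(k + 1)*(k^2 - 9) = (k - 5)*(k - 3)*(k + 1)*(k + 3)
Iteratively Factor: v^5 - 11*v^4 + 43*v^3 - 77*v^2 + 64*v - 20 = (v - 2)*(v^4 - 9*v^3 + 25*v^2 - 27*v + 10) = (v - 2)*(v - 1)*(v^3 - 8*v^2 + 17*v - 10) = (v - 2)^2*(v - 1)*(v^2 - 6*v + 5) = (v - 5)*(v - 2)^2*(v - 1)*(v - 1)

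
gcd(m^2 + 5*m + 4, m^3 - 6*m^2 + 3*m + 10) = m + 1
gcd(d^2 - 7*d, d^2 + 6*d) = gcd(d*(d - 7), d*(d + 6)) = d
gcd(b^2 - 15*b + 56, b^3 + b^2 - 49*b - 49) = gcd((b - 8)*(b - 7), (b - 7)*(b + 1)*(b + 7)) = b - 7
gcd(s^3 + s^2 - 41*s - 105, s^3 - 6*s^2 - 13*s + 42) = s^2 - 4*s - 21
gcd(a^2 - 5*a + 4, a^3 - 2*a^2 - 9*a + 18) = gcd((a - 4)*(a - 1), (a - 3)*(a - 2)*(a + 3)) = 1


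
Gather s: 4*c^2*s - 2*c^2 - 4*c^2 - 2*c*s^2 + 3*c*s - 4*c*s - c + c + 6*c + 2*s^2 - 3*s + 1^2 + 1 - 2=-6*c^2 + 6*c + s^2*(2 - 2*c) + s*(4*c^2 - c - 3)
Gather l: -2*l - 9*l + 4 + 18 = 22 - 11*l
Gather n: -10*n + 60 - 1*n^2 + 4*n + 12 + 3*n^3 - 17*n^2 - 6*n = 3*n^3 - 18*n^2 - 12*n + 72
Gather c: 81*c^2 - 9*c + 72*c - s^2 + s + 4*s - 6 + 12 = 81*c^2 + 63*c - s^2 + 5*s + 6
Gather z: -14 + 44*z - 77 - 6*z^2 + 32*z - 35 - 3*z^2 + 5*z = -9*z^2 + 81*z - 126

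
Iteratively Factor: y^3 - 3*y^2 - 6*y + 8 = (y - 4)*(y^2 + y - 2) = (y - 4)*(y - 1)*(y + 2)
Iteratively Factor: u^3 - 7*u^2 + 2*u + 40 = (u + 2)*(u^2 - 9*u + 20) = (u - 4)*(u + 2)*(u - 5)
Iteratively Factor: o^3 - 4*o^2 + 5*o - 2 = (o - 2)*(o^2 - 2*o + 1) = (o - 2)*(o - 1)*(o - 1)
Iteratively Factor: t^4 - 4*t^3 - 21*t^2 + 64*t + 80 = (t + 4)*(t^3 - 8*t^2 + 11*t + 20) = (t - 4)*(t + 4)*(t^2 - 4*t - 5) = (t - 4)*(t + 1)*(t + 4)*(t - 5)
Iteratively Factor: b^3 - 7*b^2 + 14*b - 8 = (b - 4)*(b^2 - 3*b + 2) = (b - 4)*(b - 2)*(b - 1)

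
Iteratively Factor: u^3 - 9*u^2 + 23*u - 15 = (u - 3)*(u^2 - 6*u + 5) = (u - 5)*(u - 3)*(u - 1)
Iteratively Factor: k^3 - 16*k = (k - 4)*(k^2 + 4*k) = k*(k - 4)*(k + 4)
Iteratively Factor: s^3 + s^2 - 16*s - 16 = (s + 1)*(s^2 - 16) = (s - 4)*(s + 1)*(s + 4)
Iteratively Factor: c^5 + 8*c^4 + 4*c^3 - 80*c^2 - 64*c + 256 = (c + 4)*(c^4 + 4*c^3 - 12*c^2 - 32*c + 64) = (c - 2)*(c + 4)*(c^3 + 6*c^2 - 32) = (c - 2)*(c + 4)^2*(c^2 + 2*c - 8) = (c - 2)*(c + 4)^3*(c - 2)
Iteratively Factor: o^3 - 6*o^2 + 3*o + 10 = (o - 2)*(o^2 - 4*o - 5) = (o - 5)*(o - 2)*(o + 1)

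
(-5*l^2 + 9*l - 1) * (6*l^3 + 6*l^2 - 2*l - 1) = -30*l^5 + 24*l^4 + 58*l^3 - 19*l^2 - 7*l + 1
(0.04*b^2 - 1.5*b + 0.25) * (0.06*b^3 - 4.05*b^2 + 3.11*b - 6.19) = 0.0024*b^5 - 0.252*b^4 + 6.2144*b^3 - 5.9251*b^2 + 10.0625*b - 1.5475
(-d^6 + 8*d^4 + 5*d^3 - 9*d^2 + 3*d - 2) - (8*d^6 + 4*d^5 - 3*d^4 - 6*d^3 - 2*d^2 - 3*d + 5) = -9*d^6 - 4*d^5 + 11*d^4 + 11*d^3 - 7*d^2 + 6*d - 7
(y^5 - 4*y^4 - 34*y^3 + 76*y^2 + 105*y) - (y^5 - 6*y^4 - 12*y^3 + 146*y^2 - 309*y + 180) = 2*y^4 - 22*y^3 - 70*y^2 + 414*y - 180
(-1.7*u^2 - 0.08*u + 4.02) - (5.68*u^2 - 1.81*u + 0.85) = -7.38*u^2 + 1.73*u + 3.17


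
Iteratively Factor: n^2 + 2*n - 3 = (n - 1)*(n + 3)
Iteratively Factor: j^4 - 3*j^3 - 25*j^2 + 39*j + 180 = (j - 4)*(j^3 + j^2 - 21*j - 45) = (j - 5)*(j - 4)*(j^2 + 6*j + 9) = (j - 5)*(j - 4)*(j + 3)*(j + 3)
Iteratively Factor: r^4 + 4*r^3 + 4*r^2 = (r)*(r^3 + 4*r^2 + 4*r) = r*(r + 2)*(r^2 + 2*r) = r^2*(r + 2)*(r + 2)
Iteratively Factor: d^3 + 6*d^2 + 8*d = (d + 2)*(d^2 + 4*d) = d*(d + 2)*(d + 4)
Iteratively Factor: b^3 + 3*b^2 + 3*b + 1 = (b + 1)*(b^2 + 2*b + 1) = (b + 1)^2*(b + 1)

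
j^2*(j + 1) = j^3 + j^2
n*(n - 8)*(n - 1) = n^3 - 9*n^2 + 8*n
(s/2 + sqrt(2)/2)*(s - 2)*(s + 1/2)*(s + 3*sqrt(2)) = s^4/2 - 3*s^3/4 + 2*sqrt(2)*s^3 - 3*sqrt(2)*s^2 + 5*s^2/2 - 9*s/2 - 2*sqrt(2)*s - 3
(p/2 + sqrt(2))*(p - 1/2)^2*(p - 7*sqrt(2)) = p^4/2 - 5*sqrt(2)*p^3/2 - p^3/2 - 111*p^2/8 + 5*sqrt(2)*p^2/2 - 5*sqrt(2)*p/8 + 14*p - 7/2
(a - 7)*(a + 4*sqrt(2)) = a^2 - 7*a + 4*sqrt(2)*a - 28*sqrt(2)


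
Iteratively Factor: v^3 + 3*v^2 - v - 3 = (v + 3)*(v^2 - 1) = (v - 1)*(v + 3)*(v + 1)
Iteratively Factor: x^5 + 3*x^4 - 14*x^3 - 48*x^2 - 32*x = (x)*(x^4 + 3*x^3 - 14*x^2 - 48*x - 32) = x*(x + 4)*(x^3 - x^2 - 10*x - 8) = x*(x - 4)*(x + 4)*(x^2 + 3*x + 2) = x*(x - 4)*(x + 1)*(x + 4)*(x + 2)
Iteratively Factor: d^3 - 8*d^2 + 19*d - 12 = (d - 3)*(d^2 - 5*d + 4) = (d - 4)*(d - 3)*(d - 1)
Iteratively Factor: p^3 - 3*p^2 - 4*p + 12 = (p - 3)*(p^2 - 4) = (p - 3)*(p - 2)*(p + 2)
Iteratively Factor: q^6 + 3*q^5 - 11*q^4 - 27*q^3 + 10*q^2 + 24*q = (q + 2)*(q^5 + q^4 - 13*q^3 - q^2 + 12*q) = (q + 1)*(q + 2)*(q^4 - 13*q^2 + 12*q) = q*(q + 1)*(q + 2)*(q^3 - 13*q + 12) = q*(q + 1)*(q + 2)*(q + 4)*(q^2 - 4*q + 3) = q*(q - 3)*(q + 1)*(q + 2)*(q + 4)*(q - 1)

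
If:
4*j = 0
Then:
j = 0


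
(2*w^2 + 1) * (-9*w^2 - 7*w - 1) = -18*w^4 - 14*w^3 - 11*w^2 - 7*w - 1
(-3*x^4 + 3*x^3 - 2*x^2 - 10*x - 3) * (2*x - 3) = -6*x^5 + 15*x^4 - 13*x^3 - 14*x^2 + 24*x + 9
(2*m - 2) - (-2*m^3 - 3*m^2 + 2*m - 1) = 2*m^3 + 3*m^2 - 1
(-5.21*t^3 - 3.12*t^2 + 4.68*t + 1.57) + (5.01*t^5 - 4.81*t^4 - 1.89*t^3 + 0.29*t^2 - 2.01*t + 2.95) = 5.01*t^5 - 4.81*t^4 - 7.1*t^3 - 2.83*t^2 + 2.67*t + 4.52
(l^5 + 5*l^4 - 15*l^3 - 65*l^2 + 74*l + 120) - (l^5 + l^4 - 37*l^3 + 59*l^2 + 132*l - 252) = 4*l^4 + 22*l^3 - 124*l^2 - 58*l + 372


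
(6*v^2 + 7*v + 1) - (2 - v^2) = 7*v^2 + 7*v - 1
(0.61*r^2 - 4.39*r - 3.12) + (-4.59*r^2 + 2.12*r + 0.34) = -3.98*r^2 - 2.27*r - 2.78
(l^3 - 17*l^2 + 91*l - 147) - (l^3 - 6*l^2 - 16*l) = -11*l^2 + 107*l - 147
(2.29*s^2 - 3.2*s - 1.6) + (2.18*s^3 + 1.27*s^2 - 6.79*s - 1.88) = 2.18*s^3 + 3.56*s^2 - 9.99*s - 3.48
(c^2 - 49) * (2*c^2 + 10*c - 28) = 2*c^4 + 10*c^3 - 126*c^2 - 490*c + 1372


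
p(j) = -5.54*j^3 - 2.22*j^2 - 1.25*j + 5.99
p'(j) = -16.62*j^2 - 4.44*j - 1.25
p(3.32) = -225.36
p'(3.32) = -199.18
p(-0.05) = 6.05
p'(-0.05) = -1.07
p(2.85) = -143.85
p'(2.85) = -148.90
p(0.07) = 5.89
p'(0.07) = -1.64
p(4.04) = -400.60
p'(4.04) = -290.45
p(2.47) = -94.12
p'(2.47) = -113.61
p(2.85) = -143.85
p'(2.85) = -148.90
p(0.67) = 2.49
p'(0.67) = -11.69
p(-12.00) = 9274.43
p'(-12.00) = -2341.25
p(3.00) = -167.32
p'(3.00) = -164.15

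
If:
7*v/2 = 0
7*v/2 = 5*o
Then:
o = 0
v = 0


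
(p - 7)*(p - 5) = p^2 - 12*p + 35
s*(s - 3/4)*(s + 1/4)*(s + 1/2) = s^4 - 7*s^2/16 - 3*s/32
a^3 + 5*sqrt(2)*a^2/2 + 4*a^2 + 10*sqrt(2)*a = a*(a + 4)*(a + 5*sqrt(2)/2)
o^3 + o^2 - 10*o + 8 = (o - 2)*(o - 1)*(o + 4)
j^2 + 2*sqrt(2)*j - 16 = (j - 2*sqrt(2))*(j + 4*sqrt(2))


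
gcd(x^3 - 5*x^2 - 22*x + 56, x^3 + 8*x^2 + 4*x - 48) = x^2 + 2*x - 8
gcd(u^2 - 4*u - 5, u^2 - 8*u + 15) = u - 5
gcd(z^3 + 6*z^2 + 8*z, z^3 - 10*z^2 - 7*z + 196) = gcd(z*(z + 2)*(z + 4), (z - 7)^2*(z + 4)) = z + 4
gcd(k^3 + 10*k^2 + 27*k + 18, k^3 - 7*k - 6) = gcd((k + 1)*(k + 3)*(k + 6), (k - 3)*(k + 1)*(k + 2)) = k + 1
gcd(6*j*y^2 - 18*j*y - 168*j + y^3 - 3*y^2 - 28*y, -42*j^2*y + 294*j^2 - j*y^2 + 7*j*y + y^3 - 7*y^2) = 6*j*y - 42*j + y^2 - 7*y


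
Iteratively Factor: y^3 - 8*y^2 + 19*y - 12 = (y - 4)*(y^2 - 4*y + 3) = (y - 4)*(y - 1)*(y - 3)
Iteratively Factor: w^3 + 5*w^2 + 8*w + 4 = (w + 2)*(w^2 + 3*w + 2) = (w + 1)*(w + 2)*(w + 2)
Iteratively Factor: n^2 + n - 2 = (n + 2)*(n - 1)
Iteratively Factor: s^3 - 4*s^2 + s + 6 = (s - 2)*(s^2 - 2*s - 3) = (s - 2)*(s + 1)*(s - 3)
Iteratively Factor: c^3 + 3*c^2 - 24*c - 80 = (c + 4)*(c^2 - c - 20) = (c - 5)*(c + 4)*(c + 4)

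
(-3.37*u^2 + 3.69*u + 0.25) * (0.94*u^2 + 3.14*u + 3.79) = -3.1678*u^4 - 7.1132*u^3 - 0.950700000000001*u^2 + 14.7701*u + 0.9475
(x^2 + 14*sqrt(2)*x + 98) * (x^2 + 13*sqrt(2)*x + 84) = x^4 + 27*sqrt(2)*x^3 + 546*x^2 + 2450*sqrt(2)*x + 8232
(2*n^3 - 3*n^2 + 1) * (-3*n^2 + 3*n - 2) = -6*n^5 + 15*n^4 - 13*n^3 + 3*n^2 + 3*n - 2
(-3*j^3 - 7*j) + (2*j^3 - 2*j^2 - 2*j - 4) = -j^3 - 2*j^2 - 9*j - 4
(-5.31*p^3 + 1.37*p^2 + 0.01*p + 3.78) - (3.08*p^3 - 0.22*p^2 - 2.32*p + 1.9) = -8.39*p^3 + 1.59*p^2 + 2.33*p + 1.88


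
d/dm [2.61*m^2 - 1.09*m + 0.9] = 5.22*m - 1.09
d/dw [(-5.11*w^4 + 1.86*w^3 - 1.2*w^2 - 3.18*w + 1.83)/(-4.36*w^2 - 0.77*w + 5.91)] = (44.5592*w^5 + 3.6945*w^4 - 123.6648*w^3 + 20.037*w^2 + 1.7736*w - 17.3847)/(19.0096*w^4 + 6.7144*w^3 - 50.9423*w^2 - 9.1014*w + 34.9281)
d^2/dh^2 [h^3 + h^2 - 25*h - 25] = 6*h + 2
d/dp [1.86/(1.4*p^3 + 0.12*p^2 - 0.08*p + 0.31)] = (-7.812*p^2 - 0.4464*p + 0.1488)/(1.4*p^3 + 0.12*p^2 - 0.08*p + 0.31)^2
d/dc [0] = 0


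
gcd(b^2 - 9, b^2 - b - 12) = b + 3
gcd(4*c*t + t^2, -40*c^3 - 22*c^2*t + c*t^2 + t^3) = 4*c + t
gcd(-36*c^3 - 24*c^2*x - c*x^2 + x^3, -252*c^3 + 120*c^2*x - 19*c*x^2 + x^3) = -6*c + x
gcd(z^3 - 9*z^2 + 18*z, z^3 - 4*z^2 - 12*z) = z^2 - 6*z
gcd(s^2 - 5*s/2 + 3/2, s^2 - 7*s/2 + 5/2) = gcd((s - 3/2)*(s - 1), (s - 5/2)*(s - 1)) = s - 1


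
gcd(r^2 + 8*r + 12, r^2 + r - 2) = r + 2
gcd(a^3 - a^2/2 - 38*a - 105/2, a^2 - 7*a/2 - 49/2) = a - 7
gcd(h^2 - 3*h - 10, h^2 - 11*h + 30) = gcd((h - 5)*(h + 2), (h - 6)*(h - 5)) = h - 5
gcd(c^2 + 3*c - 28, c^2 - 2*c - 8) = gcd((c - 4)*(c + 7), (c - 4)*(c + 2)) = c - 4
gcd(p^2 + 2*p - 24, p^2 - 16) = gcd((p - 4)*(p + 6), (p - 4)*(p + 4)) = p - 4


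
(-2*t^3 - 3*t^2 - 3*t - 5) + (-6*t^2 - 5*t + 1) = -2*t^3 - 9*t^2 - 8*t - 4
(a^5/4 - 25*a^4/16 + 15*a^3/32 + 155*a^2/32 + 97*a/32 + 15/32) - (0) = a^5/4 - 25*a^4/16 + 15*a^3/32 + 155*a^2/32 + 97*a/32 + 15/32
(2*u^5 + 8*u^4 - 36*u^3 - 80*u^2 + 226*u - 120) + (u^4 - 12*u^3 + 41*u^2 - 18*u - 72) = 2*u^5 + 9*u^4 - 48*u^3 - 39*u^2 + 208*u - 192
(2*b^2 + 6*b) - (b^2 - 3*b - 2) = b^2 + 9*b + 2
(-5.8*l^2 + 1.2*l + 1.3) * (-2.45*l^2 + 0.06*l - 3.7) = 14.21*l^4 - 3.288*l^3 + 18.347*l^2 - 4.362*l - 4.81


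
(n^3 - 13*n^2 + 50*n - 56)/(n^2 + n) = (n^3 - 13*n^2 + 50*n - 56)/(n*(n + 1))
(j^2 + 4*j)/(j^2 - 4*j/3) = 3*(j + 4)/(3*j - 4)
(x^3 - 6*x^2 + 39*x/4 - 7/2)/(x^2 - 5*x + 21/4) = (2*x^2 - 5*x + 2)/(2*x - 3)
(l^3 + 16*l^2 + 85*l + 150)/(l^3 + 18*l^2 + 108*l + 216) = (l^2 + 10*l + 25)/(l^2 + 12*l + 36)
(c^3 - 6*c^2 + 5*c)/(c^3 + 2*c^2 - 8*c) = (c^2 - 6*c + 5)/(c^2 + 2*c - 8)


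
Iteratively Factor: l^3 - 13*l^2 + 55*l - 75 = (l - 3)*(l^2 - 10*l + 25) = (l - 5)*(l - 3)*(l - 5)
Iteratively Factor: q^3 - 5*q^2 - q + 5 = (q + 1)*(q^2 - 6*q + 5) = (q - 1)*(q + 1)*(q - 5)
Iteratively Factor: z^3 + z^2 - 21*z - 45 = (z + 3)*(z^2 - 2*z - 15) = (z + 3)^2*(z - 5)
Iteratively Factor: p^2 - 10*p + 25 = (p - 5)*(p - 5)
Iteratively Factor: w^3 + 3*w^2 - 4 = (w - 1)*(w^2 + 4*w + 4) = (w - 1)*(w + 2)*(w + 2)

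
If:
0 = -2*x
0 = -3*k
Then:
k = 0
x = 0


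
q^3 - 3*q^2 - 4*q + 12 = (q - 3)*(q - 2)*(q + 2)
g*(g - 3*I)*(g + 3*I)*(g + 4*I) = g^4 + 4*I*g^3 + 9*g^2 + 36*I*g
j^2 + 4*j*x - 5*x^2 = (j - x)*(j + 5*x)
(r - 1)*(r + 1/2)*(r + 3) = r^3 + 5*r^2/2 - 2*r - 3/2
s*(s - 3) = s^2 - 3*s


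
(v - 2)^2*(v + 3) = v^3 - v^2 - 8*v + 12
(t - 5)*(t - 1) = t^2 - 6*t + 5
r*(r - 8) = r^2 - 8*r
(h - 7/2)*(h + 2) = h^2 - 3*h/2 - 7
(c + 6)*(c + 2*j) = c^2 + 2*c*j + 6*c + 12*j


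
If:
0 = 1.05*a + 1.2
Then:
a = -1.14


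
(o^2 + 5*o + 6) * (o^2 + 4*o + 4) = o^4 + 9*o^3 + 30*o^2 + 44*o + 24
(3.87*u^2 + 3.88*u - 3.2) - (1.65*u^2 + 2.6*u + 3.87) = 2.22*u^2 + 1.28*u - 7.07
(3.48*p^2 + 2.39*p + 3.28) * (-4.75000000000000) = -16.53*p^2 - 11.3525*p - 15.58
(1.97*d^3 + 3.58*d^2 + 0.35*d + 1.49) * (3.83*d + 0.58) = 7.5451*d^4 + 14.854*d^3 + 3.4169*d^2 + 5.9097*d + 0.8642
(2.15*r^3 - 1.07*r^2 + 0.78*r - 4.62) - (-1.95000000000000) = 2.15*r^3 - 1.07*r^2 + 0.78*r - 2.67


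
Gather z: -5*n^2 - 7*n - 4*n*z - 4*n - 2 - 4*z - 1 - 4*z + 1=-5*n^2 - 11*n + z*(-4*n - 8) - 2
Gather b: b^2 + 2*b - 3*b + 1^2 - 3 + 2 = b^2 - b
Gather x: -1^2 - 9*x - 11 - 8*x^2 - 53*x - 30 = -8*x^2 - 62*x - 42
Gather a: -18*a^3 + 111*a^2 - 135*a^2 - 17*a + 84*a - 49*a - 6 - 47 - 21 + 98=-18*a^3 - 24*a^2 + 18*a + 24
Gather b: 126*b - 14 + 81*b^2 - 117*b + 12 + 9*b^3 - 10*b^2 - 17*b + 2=9*b^3 + 71*b^2 - 8*b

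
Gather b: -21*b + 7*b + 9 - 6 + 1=4 - 14*b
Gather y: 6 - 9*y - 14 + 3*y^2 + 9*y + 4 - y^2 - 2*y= 2*y^2 - 2*y - 4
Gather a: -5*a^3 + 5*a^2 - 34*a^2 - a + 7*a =-5*a^3 - 29*a^2 + 6*a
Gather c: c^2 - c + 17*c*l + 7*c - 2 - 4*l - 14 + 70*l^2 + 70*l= c^2 + c*(17*l + 6) + 70*l^2 + 66*l - 16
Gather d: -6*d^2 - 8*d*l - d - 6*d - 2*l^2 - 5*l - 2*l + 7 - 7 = -6*d^2 + d*(-8*l - 7) - 2*l^2 - 7*l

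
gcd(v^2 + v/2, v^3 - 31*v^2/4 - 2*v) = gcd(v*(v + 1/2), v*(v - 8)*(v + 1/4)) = v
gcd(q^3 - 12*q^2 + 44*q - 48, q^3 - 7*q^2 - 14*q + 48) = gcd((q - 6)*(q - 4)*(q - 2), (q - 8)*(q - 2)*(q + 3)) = q - 2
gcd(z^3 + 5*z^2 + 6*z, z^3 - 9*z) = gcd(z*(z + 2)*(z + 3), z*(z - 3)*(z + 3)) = z^2 + 3*z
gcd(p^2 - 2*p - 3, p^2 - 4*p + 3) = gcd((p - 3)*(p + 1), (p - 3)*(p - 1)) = p - 3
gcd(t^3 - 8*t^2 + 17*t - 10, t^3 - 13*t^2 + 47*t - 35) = t^2 - 6*t + 5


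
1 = 1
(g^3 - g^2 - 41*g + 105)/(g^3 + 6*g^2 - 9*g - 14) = (g^2 - 8*g + 15)/(g^2 - g - 2)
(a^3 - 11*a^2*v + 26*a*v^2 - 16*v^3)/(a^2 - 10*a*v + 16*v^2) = a - v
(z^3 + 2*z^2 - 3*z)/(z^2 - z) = z + 3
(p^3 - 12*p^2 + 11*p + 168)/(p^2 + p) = (p^3 - 12*p^2 + 11*p + 168)/(p*(p + 1))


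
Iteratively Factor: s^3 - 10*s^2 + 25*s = (s - 5)*(s^2 - 5*s) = (s - 5)^2*(s)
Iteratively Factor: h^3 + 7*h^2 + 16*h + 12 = (h + 3)*(h^2 + 4*h + 4) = (h + 2)*(h + 3)*(h + 2)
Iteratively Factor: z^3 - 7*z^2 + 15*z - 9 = (z - 3)*(z^2 - 4*z + 3) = (z - 3)*(z - 1)*(z - 3)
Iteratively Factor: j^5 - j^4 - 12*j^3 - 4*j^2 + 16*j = (j - 1)*(j^4 - 12*j^2 - 16*j) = (j - 1)*(j + 2)*(j^3 - 2*j^2 - 8*j) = (j - 1)*(j + 2)^2*(j^2 - 4*j) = j*(j - 1)*(j + 2)^2*(j - 4)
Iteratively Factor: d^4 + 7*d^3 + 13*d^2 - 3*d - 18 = (d - 1)*(d^3 + 8*d^2 + 21*d + 18) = (d - 1)*(d + 3)*(d^2 + 5*d + 6) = (d - 1)*(d + 3)^2*(d + 2)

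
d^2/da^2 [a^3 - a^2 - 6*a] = 6*a - 2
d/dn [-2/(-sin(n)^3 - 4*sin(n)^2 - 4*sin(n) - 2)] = -2*(3*sin(n)^2 + 8*sin(n) + 4)*cos(n)/(sin(n)^3 + 4*sin(n)^2 + 4*sin(n) + 2)^2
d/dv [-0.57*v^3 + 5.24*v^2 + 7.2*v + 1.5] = -1.71*v^2 + 10.48*v + 7.2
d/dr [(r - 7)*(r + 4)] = 2*r - 3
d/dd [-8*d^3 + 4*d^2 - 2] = 8*d*(1 - 3*d)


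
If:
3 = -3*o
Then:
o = -1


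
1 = 1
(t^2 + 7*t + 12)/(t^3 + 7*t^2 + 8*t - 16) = (t + 3)/(t^2 + 3*t - 4)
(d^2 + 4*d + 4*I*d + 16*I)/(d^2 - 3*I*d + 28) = (d + 4)/(d - 7*I)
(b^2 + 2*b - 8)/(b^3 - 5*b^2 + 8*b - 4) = (b + 4)/(b^2 - 3*b + 2)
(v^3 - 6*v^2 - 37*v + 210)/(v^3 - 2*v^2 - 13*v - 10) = (v^2 - v - 42)/(v^2 + 3*v + 2)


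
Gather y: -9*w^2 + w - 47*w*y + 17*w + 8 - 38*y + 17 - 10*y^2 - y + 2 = -9*w^2 + 18*w - 10*y^2 + y*(-47*w - 39) + 27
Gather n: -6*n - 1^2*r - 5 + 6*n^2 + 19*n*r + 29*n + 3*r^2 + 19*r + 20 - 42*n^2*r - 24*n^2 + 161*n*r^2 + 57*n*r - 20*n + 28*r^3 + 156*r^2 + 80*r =n^2*(-42*r - 18) + n*(161*r^2 + 76*r + 3) + 28*r^3 + 159*r^2 + 98*r + 15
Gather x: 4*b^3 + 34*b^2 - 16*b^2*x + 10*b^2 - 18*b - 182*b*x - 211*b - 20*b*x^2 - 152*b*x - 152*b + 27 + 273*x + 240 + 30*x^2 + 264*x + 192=4*b^3 + 44*b^2 - 381*b + x^2*(30 - 20*b) + x*(-16*b^2 - 334*b + 537) + 459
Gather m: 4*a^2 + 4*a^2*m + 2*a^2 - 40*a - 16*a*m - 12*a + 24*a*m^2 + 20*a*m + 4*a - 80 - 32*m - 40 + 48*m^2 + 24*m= 6*a^2 - 48*a + m^2*(24*a + 48) + m*(4*a^2 + 4*a - 8) - 120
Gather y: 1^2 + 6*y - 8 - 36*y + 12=5 - 30*y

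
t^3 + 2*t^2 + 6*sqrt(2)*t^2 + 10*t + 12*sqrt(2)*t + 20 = (t + 2)*(t + sqrt(2))*(t + 5*sqrt(2))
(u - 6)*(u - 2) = u^2 - 8*u + 12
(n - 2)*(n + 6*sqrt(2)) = n^2 - 2*n + 6*sqrt(2)*n - 12*sqrt(2)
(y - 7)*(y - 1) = y^2 - 8*y + 7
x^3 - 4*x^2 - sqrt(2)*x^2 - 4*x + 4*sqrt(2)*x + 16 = (x - 4)*(x - 2*sqrt(2))*(x + sqrt(2))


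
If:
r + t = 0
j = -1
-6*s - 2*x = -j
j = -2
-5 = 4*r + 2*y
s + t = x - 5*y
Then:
No Solution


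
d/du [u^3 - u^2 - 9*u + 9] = 3*u^2 - 2*u - 9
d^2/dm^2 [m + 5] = 0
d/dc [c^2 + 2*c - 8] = 2*c + 2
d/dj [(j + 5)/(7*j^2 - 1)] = (7*j^2 - 14*j*(j + 5) - 1)/(7*j^2 - 1)^2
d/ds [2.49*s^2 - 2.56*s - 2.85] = 4.98*s - 2.56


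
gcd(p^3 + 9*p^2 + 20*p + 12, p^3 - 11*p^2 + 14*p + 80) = p + 2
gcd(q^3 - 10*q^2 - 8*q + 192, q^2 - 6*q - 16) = q - 8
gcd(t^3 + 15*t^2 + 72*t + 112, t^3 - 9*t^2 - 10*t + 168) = t + 4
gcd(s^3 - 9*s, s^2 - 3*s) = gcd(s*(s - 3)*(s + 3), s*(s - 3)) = s^2 - 3*s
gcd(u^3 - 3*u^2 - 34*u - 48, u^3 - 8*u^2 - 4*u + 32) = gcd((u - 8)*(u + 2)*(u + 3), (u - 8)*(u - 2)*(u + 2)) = u^2 - 6*u - 16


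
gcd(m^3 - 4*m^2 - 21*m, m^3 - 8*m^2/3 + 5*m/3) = m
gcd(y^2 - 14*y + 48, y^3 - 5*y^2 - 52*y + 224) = y - 8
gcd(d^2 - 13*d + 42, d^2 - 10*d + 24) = d - 6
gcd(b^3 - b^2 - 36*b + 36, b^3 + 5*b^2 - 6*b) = b^2 + 5*b - 6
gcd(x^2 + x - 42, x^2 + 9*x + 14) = x + 7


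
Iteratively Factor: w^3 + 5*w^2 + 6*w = (w + 2)*(w^2 + 3*w) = (w + 2)*(w + 3)*(w)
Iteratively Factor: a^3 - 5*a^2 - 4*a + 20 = (a + 2)*(a^2 - 7*a + 10) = (a - 5)*(a + 2)*(a - 2)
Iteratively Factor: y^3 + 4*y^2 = (y)*(y^2 + 4*y) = y*(y + 4)*(y)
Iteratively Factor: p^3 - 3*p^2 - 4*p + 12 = (p + 2)*(p^2 - 5*p + 6) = (p - 3)*(p + 2)*(p - 2)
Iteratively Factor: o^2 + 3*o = (o + 3)*(o)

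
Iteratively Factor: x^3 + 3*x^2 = (x)*(x^2 + 3*x) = x*(x + 3)*(x)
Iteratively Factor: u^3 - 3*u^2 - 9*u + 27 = (u - 3)*(u^2 - 9) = (u - 3)*(u + 3)*(u - 3)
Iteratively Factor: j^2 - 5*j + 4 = (j - 1)*(j - 4)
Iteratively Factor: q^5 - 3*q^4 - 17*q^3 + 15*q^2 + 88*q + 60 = (q - 3)*(q^4 - 17*q^2 - 36*q - 20) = (q - 3)*(q + 1)*(q^3 - q^2 - 16*q - 20) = (q - 3)*(q + 1)*(q + 2)*(q^2 - 3*q - 10) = (q - 3)*(q + 1)*(q + 2)^2*(q - 5)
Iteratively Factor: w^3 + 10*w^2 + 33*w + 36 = (w + 4)*(w^2 + 6*w + 9) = (w + 3)*(w + 4)*(w + 3)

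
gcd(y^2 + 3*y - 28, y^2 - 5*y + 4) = y - 4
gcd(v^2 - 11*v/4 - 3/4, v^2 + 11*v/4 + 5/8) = v + 1/4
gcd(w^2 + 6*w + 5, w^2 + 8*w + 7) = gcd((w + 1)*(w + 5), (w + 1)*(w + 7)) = w + 1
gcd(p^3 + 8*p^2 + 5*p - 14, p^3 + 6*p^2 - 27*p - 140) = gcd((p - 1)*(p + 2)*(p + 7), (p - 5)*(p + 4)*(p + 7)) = p + 7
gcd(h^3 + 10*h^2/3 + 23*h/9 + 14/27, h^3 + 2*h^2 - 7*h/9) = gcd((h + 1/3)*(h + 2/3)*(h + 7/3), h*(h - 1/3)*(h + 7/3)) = h + 7/3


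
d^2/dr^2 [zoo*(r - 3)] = 0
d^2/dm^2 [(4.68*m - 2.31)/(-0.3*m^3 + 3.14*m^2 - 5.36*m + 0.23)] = (-2.5272*m^5 + 28.94616*m^4 - 112.051296*m^3 + 155.065896*m^2 - 212.033628*m + 117.85518)/(0.027*m^9 - 0.8478*m^8 + 10.32084*m^7 - 61.315964*m^6 + 185.698968*m^5 - 279.654996*m^4 + 177.264218*m^3 - 20.321742*m^2 + 0.850632*m - 0.012167)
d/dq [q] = 1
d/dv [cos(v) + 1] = -sin(v)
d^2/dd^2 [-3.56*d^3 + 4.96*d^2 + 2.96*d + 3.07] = 9.92 - 21.36*d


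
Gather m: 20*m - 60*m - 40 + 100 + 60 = 120 - 40*m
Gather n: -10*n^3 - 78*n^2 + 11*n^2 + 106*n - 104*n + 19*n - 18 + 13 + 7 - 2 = -10*n^3 - 67*n^2 + 21*n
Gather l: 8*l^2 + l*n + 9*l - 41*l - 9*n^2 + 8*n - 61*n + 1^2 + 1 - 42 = 8*l^2 + l*(n - 32) - 9*n^2 - 53*n - 40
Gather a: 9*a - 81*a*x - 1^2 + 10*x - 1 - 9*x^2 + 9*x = a*(9 - 81*x) - 9*x^2 + 19*x - 2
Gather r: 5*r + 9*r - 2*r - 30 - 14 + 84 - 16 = 12*r + 24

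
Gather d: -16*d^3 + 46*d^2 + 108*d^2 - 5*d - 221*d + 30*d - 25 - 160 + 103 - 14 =-16*d^3 + 154*d^2 - 196*d - 96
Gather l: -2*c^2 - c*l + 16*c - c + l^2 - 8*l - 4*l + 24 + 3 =-2*c^2 + 15*c + l^2 + l*(-c - 12) + 27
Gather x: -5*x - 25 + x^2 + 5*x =x^2 - 25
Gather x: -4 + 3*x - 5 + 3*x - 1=6*x - 10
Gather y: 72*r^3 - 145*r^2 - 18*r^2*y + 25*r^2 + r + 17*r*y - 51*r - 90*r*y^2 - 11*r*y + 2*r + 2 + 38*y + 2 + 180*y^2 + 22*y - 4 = 72*r^3 - 120*r^2 - 48*r + y^2*(180 - 90*r) + y*(-18*r^2 + 6*r + 60)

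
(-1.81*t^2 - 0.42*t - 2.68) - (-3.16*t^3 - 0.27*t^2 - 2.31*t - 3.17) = 3.16*t^3 - 1.54*t^2 + 1.89*t + 0.49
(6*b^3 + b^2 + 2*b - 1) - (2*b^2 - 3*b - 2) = 6*b^3 - b^2 + 5*b + 1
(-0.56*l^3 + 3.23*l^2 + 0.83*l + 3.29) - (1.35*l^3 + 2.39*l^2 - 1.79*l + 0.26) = -1.91*l^3 + 0.84*l^2 + 2.62*l + 3.03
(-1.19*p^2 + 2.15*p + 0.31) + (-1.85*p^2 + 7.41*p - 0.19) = -3.04*p^2 + 9.56*p + 0.12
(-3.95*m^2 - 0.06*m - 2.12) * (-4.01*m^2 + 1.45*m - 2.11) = 15.8395*m^4 - 5.4869*m^3 + 16.7487*m^2 - 2.9474*m + 4.4732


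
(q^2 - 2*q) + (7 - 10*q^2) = -9*q^2 - 2*q + 7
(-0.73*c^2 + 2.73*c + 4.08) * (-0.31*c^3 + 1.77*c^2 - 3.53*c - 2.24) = 0.2263*c^5 - 2.1384*c^4 + 6.1442*c^3 - 0.780099999999998*c^2 - 20.5176*c - 9.1392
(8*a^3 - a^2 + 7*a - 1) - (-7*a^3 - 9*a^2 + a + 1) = 15*a^3 + 8*a^2 + 6*a - 2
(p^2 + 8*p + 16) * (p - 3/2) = p^3 + 13*p^2/2 + 4*p - 24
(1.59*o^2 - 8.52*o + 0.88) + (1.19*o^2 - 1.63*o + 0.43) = 2.78*o^2 - 10.15*o + 1.31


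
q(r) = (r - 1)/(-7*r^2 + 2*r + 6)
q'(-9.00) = 0.00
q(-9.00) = 0.02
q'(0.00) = 0.22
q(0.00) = -0.17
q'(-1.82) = 0.13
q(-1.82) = 0.14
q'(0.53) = 0.10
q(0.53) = -0.09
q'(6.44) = 0.00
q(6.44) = -0.02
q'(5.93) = 0.00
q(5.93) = -0.02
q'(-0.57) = 2.73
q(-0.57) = -0.61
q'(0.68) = 0.10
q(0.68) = -0.08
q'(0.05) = 0.20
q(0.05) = -0.16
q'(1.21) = 0.39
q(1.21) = -0.11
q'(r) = (r - 1)*(14*r - 2)/(-7*r^2 + 2*r + 6)^2 + 1/(-7*r^2 + 2*r + 6) = (7*r^2 - 14*r + 8)/(49*r^4 - 28*r^3 - 80*r^2 + 24*r + 36)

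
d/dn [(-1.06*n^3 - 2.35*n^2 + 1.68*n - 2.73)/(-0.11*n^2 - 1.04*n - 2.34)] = (0.1166*n^4 + 2.2048*n^3 + 10.07*n^2 + 10.3974*n - 6.7704)/(0.0121*n^4 + 0.2288*n^3 + 1.5964*n^2 + 4.8672*n + 5.4756)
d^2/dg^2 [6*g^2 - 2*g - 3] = 12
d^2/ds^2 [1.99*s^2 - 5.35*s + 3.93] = 3.98000000000000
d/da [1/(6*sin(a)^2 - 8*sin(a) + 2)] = (2 - 3*sin(a))*cos(a)/(3*sin(a)^2 - 4*sin(a) + 1)^2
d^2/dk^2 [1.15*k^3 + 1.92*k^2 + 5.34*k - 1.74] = 6.9*k + 3.84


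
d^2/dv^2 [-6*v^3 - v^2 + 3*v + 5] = -36*v - 2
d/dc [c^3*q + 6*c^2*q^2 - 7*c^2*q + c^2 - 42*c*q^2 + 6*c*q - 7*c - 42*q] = 3*c^2*q + 12*c*q^2 - 14*c*q + 2*c - 42*q^2 + 6*q - 7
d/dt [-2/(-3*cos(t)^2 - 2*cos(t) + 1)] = 4*(3*cos(t) + 1)*sin(t)/(3*cos(t)^2 + 2*cos(t) - 1)^2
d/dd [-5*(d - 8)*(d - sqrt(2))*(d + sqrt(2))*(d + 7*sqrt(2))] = -20*d^3 - 105*sqrt(2)*d^2 + 120*d^2 + 20*d + 560*sqrt(2)*d - 80 + 70*sqrt(2)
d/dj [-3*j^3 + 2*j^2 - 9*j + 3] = -9*j^2 + 4*j - 9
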